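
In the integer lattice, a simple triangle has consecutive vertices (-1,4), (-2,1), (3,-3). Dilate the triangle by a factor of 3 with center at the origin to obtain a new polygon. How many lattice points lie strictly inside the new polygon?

82

By the shoelace formula, twice the signed area is |[(-1)·1 − (-2)·4] + [(-2)·(-3) − 3·1] + [3·4 − (-1)·(-3)]| = 19, so the area is 19/2.
Along each edge there are gcd(|Δx|,|Δy|)+1 lattice points, so counting each shared vertex once the boundary has gcd(1,3) + gcd(5,4) + gcd(4,7) = 1+1+1 = 3.
Scaling by 3 multiplies the area by 3² = 9 (so the new area is 171/2) and multiplies the boundary lattice-point count by 3, giving 9.
By Pick's theorem, the interior count of the dilated polygon is 171/2 − 9/2 + 1 = 82.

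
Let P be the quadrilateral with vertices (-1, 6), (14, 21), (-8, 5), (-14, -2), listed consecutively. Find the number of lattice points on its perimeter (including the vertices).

The number of boundary lattice points is Σ gcd(|Δx|,|Δy|) = gcd(15,15) + gcd(22,16) + gcd(6,7) + gcd(13,8) = 15+2+1+1 = 19.

19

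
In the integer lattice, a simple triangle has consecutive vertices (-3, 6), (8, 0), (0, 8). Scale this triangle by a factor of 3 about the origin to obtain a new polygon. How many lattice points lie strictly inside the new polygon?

By the shoelace formula, twice the signed area is |[(-3)·0 − 8·6] + [8·8 − 0·0] + [0·6 − (-3)·8]| = 40, so the area is 20.
Along each edge there are gcd(|Δx|,|Δy|)+1 lattice points, so counting each shared vertex once the boundary has gcd(11,6) + gcd(8,8) + gcd(3,2) = 1+8+1 = 10.
Scaling by 3 multiplies the area by 3² = 9 (so the new area is 180) and multiplies the boundary lattice-point count by 3, giving 30.
By Pick's theorem, the interior count of the dilated polygon is 180 − 30/2 + 1 = 166.

166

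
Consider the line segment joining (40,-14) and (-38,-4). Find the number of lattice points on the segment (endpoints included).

3

The number of lattice points on a segment between lattice points is gcd(|Δx|,|Δy|) + 1 = gcd(78,10) + 1 = 2 + 1 = 3.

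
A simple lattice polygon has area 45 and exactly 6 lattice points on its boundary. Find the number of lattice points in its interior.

From Pick's theorem, I = A − B/2 + 1 = 45 − 6/2 + 1 = 43.

43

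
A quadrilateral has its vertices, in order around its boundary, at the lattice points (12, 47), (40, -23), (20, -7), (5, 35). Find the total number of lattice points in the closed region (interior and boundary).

By the shoelace formula, twice the signed area is |[12·(-23) − 40·47] + [40·(-7) − 20·(-23)] + [20·35 − 5·(-7)] + [5·47 − 12·35]| = 1426, so the area is 713.
The number of boundary lattice points is Σ gcd(|Δx|,|Δy|) = gcd(28,70) + gcd(20,16) + gcd(15,42) + gcd(7,12) = 14+4+3+1 = 22.
Pick's theorem gives I = A − B/2 + 1 = 713 − 22/2 + 1 = 703, so the closed region contains I + B = 703 + 22 = 725 lattice points.

725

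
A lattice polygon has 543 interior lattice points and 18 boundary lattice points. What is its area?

Pick's theorem states A = I + B/2 − 1, so A = 543 + 18/2 − 1 = 551.

551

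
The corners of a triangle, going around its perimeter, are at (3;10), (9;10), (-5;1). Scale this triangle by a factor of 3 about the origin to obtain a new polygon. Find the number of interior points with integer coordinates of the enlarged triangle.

232

By the shoelace formula, twice the signed area is |[3·10 − 9·10] + [9·1 − (-5)·10] + [(-5)·10 − 3·1]| = 54, so the area is 27.
Along each edge there are gcd(|Δx|,|Δy|)+1 lattice points, so counting each shared vertex once the boundary has gcd(6,0) + gcd(14,9) + gcd(8,9) = 6+1+1 = 8.
Scaling by 3 multiplies the area by 3² = 9 (so the new area is 243) and multiplies the boundary lattice-point count by 3, giving 24.
By Pick's theorem, the interior count of the dilated polygon is 243 − 24/2 + 1 = 232.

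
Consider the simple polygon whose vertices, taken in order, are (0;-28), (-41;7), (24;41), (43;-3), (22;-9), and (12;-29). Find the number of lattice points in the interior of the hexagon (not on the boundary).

Using the shoelace formula, 2A = |(0·7 − (-41)·(-28)) + ((-41)·41 − 24·7) + (24·(-3) − 43·41) + (43·(-9) − 22·(-3)) + (22·(-29) − 12·(-9)) + (12·(-28) − 0·(-29))| = 6019, so the area is 3009.5.
The number of boundary lattice points is Σ gcd(|Δx|,|Δy|) = gcd(41,35) + gcd(65,34) + gcd(19,44) + gcd(21,6) + gcd(10,20) + gcd(12,1) = 1+1+1+3+10+1 = 17.
By Pick's theorem A = I + B/2 − 1, so I = 3009.5 − 17/2 + 1 = 3002.

3002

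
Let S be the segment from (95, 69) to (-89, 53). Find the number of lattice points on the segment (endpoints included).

The number of lattice points on a segment between lattice points is gcd(|Δx|,|Δy|) + 1 = gcd(184,16) + 1 = 8 + 1 = 9.

9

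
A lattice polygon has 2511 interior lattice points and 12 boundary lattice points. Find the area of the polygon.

2516

By Pick's theorem, A = I + B/2 − 1 = 2511 + 12/2 − 1 = 2516.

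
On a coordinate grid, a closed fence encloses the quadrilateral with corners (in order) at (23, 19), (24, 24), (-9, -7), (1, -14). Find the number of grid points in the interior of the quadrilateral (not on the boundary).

303

By the shoelace formula, twice the signed area is |[23·24 − 24·19] + [24·(-7) − (-9)·24] + [(-9)·(-14) − 1·(-7)] + [1·19 − 23·(-14)]| = 618, so the area is 309.
Summing gcd(|Δx|,|Δy|) over the edges gives the boundary count: gcd(1,5) + gcd(33,31) + gcd(10,7) + gcd(22,33) = 1+1+1+11 = 14.
Pick's theorem gives I = A − B/2 + 1 = 309 − 14/2 + 1 = 303.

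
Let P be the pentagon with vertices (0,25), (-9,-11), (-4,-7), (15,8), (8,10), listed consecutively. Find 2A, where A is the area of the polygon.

603

The shoelace formula gives twice the area as |(0·(-11) − (-9)·25) + ((-9)·(-7) − (-4)·(-11)) + ((-4)·8 − 15·(-7)) + (15·10 − 8·8) + (8·25 − 0·10)| = 603, so the area is 301.5.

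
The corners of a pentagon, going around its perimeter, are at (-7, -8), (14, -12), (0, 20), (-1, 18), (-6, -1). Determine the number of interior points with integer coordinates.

321

The shoelace formula gives twice the area as |[(-7)·(-12) − 14·(-8)] + [14·20 − 0·(-12)] + [0·18 − (-1)·20] + [(-1)·(-1) − (-6)·18] + [(-6)·(-8) − (-7)·(-1)]| = 646, so the area is 323.
Summing gcd(|Δx|,|Δy|) over the edges gives the boundary count: gcd(21,4) + gcd(14,32) + gcd(1,2) + gcd(5,19) + gcd(1,7) = 1+2+1+1+1 = 6.
Pick's theorem gives I = A − B/2 + 1 = 323 − 6/2 + 1 = 321.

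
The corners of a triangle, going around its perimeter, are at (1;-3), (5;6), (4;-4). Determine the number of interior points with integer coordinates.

15

By the shoelace formula, twice the signed area is |[1·6 − 5·(-3)] + [5·(-4) − 4·6] + [4·(-3) − 1·(-4)]| = 31, so the area is 31/2.
The number of boundary lattice points is Σ gcd(|Δx|,|Δy|) = gcd(4,9) + gcd(1,10) + gcd(3,1) = 1+1+1 = 3.
Pick's theorem gives I = A − B/2 + 1 = 31/2 − 3/2 + 1 = 15.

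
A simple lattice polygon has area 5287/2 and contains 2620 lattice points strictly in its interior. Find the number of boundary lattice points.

Pick's theorem gives A = I + B/2 − 1, so B = 2(A − I + 1) = 2(5287/2 − 2620 + 1) = 49.

49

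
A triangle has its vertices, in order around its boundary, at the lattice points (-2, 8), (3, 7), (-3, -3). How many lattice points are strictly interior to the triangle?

27

Using the shoelace formula, 2A = |[(-2)·7 − 3·8] + [3·(-3) − (-3)·7] + [(-3)·8 − (-2)·(-3)]| = 56, so the area is 28.
Along each edge there are gcd(|Δx|,|Δy|)+1 lattice points, so counting each shared vertex once the boundary has gcd(5,1) + gcd(6,10) + gcd(1,11) = 1+2+1 = 4.
Pick's theorem gives I = A − B/2 + 1 = 28 − 4/2 + 1 = 27.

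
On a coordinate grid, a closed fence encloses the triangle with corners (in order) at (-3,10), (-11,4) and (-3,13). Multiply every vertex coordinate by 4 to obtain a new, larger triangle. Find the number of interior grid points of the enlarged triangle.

181

The shoelace formula gives twice the area as |[(-3)·4 − (-11)·10] + [(-11)·13 − (-3)·4] + [(-3)·10 − (-3)·13]| = 24, so the area is 12.
The number of boundary lattice points is Σ gcd(|Δx|,|Δy|) = gcd(8,6) + gcd(8,9) + gcd(0,3) = 2+1+3 = 6.
Scaling by 4 multiplies the area by 4² = 16 (so the new area is 192) and multiplies the boundary lattice-point count by 4, giving 24.
By Pick's theorem, the interior count of the dilated polygon is 192 − 24/2 + 1 = 181.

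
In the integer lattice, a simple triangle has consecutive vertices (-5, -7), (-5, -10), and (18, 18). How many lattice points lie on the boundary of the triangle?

The number of boundary lattice points is Σ gcd(|Δx|,|Δy|) = gcd(0,3) + gcd(23,28) + gcd(23,25) = 3+1+1 = 5.

5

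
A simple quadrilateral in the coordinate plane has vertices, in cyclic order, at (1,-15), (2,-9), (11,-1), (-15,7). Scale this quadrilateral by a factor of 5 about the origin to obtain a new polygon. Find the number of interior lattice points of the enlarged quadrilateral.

The shoelace formula gives twice the area as |[1·(-9) − 2·(-15)] + [2·(-1) − 11·(-9)] + [11·7 − (-15)·(-1)] + [(-15)·(-15) − 1·7]| = 398, so the area is 199.
The number of boundary lattice points is Σ gcd(|Δx|,|Δy|) = gcd(1,6) + gcd(9,8) + gcd(26,8) + gcd(16,22) = 1+1+2+2 = 6.
Scaling by 5 multiplies the area by 5² = 25 (so the new area is 4975) and multiplies the boundary lattice-point count by 5, giving 30.
By Pick's theorem, the interior count of the dilated polygon is 4975 − 30/2 + 1 = 4961.

4961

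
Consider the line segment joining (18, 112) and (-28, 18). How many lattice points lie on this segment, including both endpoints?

3

The number of lattice points on a segment between lattice points is gcd(|Δx|,|Δy|) + 1 = gcd(46,94) + 1 = 2 + 1 = 3.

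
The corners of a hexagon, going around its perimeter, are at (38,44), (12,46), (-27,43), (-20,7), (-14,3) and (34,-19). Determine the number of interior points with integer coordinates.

3030

Using the shoelace formula, 2A = |[38·46 − 12·44] + [12·43 − (-27)·46] + [(-27)·7 − (-20)·43] + [(-20)·3 − (-14)·7] + [(-14)·(-19) − 34·3] + [34·44 − 38·(-19)]| = 6069, so the area is 3034.5.
Along each edge there are gcd(|Δx|,|Δy|)+1 lattice points, so counting each shared vertex once the boundary has gcd(26,2) + gcd(39,3) + gcd(7,36) + gcd(6,4) + gcd(48,22) + gcd(4,63) = 2+3+1+2+2+1 = 11.
Pick's theorem gives I = A − B/2 + 1 = 3034.5 − 11/2 + 1 = 3030.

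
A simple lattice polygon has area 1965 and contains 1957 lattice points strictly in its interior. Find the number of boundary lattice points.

18

Pick's theorem gives A = I + B/2 − 1, so B = 2(A − I + 1) = 2(1965 − 1957 + 1) = 18.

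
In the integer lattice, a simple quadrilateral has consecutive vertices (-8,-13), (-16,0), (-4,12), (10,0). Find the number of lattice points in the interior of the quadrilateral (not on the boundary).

318

By the shoelace formula, twice the signed area is |[(-8)·0 − (-16)·(-13)] + [(-16)·12 − (-4)·0] + [(-4)·0 − 10·12] + [10·(-13) − (-8)·0]| = 650, so the area is 325.
Summing gcd(|Δx|,|Δy|) over the edges gives the boundary count: gcd(8,13) + gcd(12,12) + gcd(14,12) + gcd(18,13) = 1+12+2+1 = 16.
By Pick's theorem A = I + B/2 − 1, so I = 325 − 16/2 + 1 = 318.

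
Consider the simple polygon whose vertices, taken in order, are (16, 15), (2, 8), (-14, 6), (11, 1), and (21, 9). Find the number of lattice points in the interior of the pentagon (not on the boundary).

188

Using the shoelace formula, 2A = |[16·8 − 2·15] + [2·6 − (-14)·8] + [(-14)·1 − 11·6] + [11·9 − 21·1] + [21·15 − 16·9]| = 391, so the area is 195.5.
The number of boundary lattice points is Σ gcd(|Δx|,|Δy|) = gcd(14,7) + gcd(16,2) + gcd(25,5) + gcd(10,8) + gcd(5,6) = 7+2+5+2+1 = 17.
By Pick's theorem A = I + B/2 − 1, so I = 195.5 − 17/2 + 1 = 188.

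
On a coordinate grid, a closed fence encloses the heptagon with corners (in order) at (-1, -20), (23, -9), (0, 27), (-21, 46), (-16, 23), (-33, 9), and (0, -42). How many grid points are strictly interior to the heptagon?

Using the shoelace formula, 2A = |((-1)·(-9) − 23·(-20)) + (23·27 − 0·(-9)) + (0·46 − (-21)·27) + ((-21)·23 − (-16)·46) + ((-16)·9 − (-33)·23) + ((-33)·(-42) − 0·9) + (0·(-20) − (-1)·(-42))| = 3869, so the area is 3869/2.
Summing gcd(|Δx|,|Δy|) over the edges gives the boundary count: gcd(24,11) + gcd(23,36) + gcd(21,19) + gcd(5,23) + gcd(17,14) + gcd(33,51) + gcd(1,22) = 1+1+1+1+1+3+1 = 9.
By Pick's theorem A = I + B/2 − 1, so I = 3869/2 − 9/2 + 1 = 1931.

1931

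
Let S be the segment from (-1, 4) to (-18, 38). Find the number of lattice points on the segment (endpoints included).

The number of lattice points on a segment between lattice points is gcd(|Δx|,|Δy|) + 1 = gcd(17,34) + 1 = 17 + 1 = 18.

18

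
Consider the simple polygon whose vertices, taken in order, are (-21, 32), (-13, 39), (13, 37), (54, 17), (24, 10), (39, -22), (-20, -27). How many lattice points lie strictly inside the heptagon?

3324

By the shoelace formula, twice the signed area is |((-21)·39 − (-13)·32) + ((-13)·37 − 13·39) + (13·17 − 54·37) + (54·10 − 24·17) + (24·(-22) − 39·10) + (39·(-27) − (-20)·(-22)) + ((-20)·32 − (-21)·(-27))| = 6654, so the area is 3327.
Along each edge there are gcd(|Δx|,|Δy|)+1 lattice points, so counting each shared vertex once the boundary has gcd(8,7) + gcd(26,2) + gcd(41,20) + gcd(30,7) + gcd(15,32) + gcd(59,5) + gcd(1,59) = 1+2+1+1+1+1+1 = 8.
By Pick's theorem A = I + B/2 − 1, so I = 3327 − 8/2 + 1 = 3324.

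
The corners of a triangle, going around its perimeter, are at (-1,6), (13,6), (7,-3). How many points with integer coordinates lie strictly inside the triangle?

The shoelace formula gives twice the area as |[(-1)·6 − 13·6] + [13·(-3) − 7·6] + [7·6 − (-1)·(-3)]| = 126, so the area is 63.
The number of boundary lattice points is Σ gcd(|Δx|,|Δy|) = gcd(14,0) + gcd(6,9) + gcd(8,9) = 14+3+1 = 18.
By Pick's theorem A = I + B/2 − 1, so I = 63 − 18/2 + 1 = 55.

55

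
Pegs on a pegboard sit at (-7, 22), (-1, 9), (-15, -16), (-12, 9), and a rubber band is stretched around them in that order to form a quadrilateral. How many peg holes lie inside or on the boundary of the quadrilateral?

212

Using the shoelace formula, 2A = |((-7)·9 − (-1)·22) + ((-1)·(-16) − (-15)·9) + ((-15)·9 − (-12)·(-16)) + ((-12)·22 − (-7)·9)| = 418, so the area is 209.
The number of boundary lattice points is Σ gcd(|Δx|,|Δy|) = gcd(6,13) + gcd(14,25) + gcd(3,25) + gcd(5,13) = 1+1+1+1 = 4.
Pick's theorem gives I = A − B/2 + 1 = 209 − 4/2 + 1 = 208, so the closed region contains I + B = 208 + 4 = 212 lattice points.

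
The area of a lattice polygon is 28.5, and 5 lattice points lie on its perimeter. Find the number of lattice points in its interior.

From Pick's theorem, I = A − B/2 + 1 = 28.5 − 5/2 + 1 = 27.

27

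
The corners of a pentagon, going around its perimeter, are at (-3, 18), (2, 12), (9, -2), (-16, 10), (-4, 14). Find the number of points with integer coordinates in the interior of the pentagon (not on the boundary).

164

Using the shoelace formula, 2A = |((-3)·12 − 2·18) + (2·(-2) − 9·12) + (9·10 − (-16)·(-2)) + ((-16)·14 − (-4)·10) + ((-4)·18 − (-3)·14)| = 340, so the area is 170.
Along each edge there are gcd(|Δx|,|Δy|)+1 lattice points, so counting each shared vertex once the boundary has gcd(5,6) + gcd(7,14) + gcd(25,12) + gcd(12,4) + gcd(1,4) = 1+7+1+4+1 = 14.
Pick's theorem gives I = A − B/2 + 1 = 170 − 14/2 + 1 = 164.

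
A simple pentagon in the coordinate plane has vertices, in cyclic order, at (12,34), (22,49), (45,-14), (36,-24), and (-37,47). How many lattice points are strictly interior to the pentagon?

By the shoelace formula, twice the signed area is |(12·49 − 22·34) + (22·(-14) − 45·49) + (45·(-24) − 36·(-14)) + (36·47 − (-37)·(-24)) + ((-37)·34 − 12·47)| = 4267, so the area is 4267/2.
Summing gcd(|Δx|,|Δy|) over the edges gives the boundary count: gcd(10,15) + gcd(23,63) + gcd(9,10) + gcd(73,71) + gcd(49,13) = 5+1+1+1+1 = 9.
Pick's theorem gives I = A − B/2 + 1 = 4267/2 − 9/2 + 1 = 2130.

2130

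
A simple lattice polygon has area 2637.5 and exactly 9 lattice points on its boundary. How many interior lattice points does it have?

Pick's theorem A = I + B/2 − 1 rearranges to I = A − B/2 + 1 = 2637.5 − 9/2 + 1 = 2634.

2634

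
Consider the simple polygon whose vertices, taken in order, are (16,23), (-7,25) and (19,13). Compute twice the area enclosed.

224

Using the shoelace formula, 2A = |(16·25 − (-7)·23) + ((-7)·13 − 19·25) + (19·23 − 16·13)| = 224, so the area is 112.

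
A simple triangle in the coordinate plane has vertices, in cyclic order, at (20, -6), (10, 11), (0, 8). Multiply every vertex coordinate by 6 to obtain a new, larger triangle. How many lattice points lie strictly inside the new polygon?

3589

The shoelace formula gives twice the area as |[20·11 − 10·(-6)] + [10·8 − 0·11] + [0·(-6) − 20·8]| = 200, so the area is 100.
Summing gcd(|Δx|,|Δy|) over the edges gives the boundary count: gcd(10,17) + gcd(10,3) + gcd(20,14) = 1+1+2 = 4.
Scaling by 6 multiplies the area by 6² = 36 (so the new area is 3600) and multiplies the boundary lattice-point count by 6, giving 24.
By Pick's theorem, the interior count of the dilated polygon is 3600 − 24/2 + 1 = 3589.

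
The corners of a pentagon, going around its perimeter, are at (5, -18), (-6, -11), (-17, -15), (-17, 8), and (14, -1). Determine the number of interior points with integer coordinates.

484

Using the shoelace formula, 2A = |(5·(-11) − (-6)·(-18)) + ((-6)·(-15) − (-17)·(-11)) + ((-17)·8 − (-17)·(-15)) + ((-17)·(-1) − 14·8) + (14·(-18) − 5·(-1))| = 993, so the area is 993/2.
Summing gcd(|Δx|,|Δy|) over the edges gives the boundary count: gcd(11,7) + gcd(11,4) + gcd(0,23) + gcd(31,9) + gcd(9,17) = 1+1+23+1+1 = 27.
By Pick's theorem A = I + B/2 − 1, so I = 993/2 − 27/2 + 1 = 484.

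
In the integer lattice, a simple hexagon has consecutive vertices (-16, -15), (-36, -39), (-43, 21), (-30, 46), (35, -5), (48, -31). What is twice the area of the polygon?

7218

By the shoelace formula, twice the signed area is |((-16)·(-39) − (-36)·(-15)) + ((-36)·21 − (-43)·(-39)) + ((-43)·46 − (-30)·21) + ((-30)·(-5) − 35·46) + (35·(-31) − 48·(-5)) + (48·(-15) − (-16)·(-31))| = 7218, so the area is 3609.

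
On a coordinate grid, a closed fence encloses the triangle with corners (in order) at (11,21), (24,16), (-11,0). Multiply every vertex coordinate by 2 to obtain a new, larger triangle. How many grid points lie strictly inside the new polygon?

By the shoelace formula, twice the signed area is |[11·16 − 24·21] + [24·0 − (-11)·16] + [(-11)·21 − 11·0]| = 383, so the area is 383/2.
Summing gcd(|Δx|,|Δy|) over the edges gives the boundary count: gcd(13,5) + gcd(35,16) + gcd(22,21) = 1+1+1 = 3.
Scaling by 2 multiplies the area by 2² = 4 (so the new area is 766) and multiplies the boundary lattice-point count by 2, giving 6.
By Pick's theorem, the interior count of the dilated polygon is 766 − 6/2 + 1 = 764.

764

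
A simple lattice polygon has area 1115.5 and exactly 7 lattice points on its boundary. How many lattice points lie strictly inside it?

1113

From Pick's theorem, I = A − B/2 + 1 = 1115.5 − 7/2 + 1 = 1113.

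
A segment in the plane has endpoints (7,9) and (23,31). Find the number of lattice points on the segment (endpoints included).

3

The number of lattice points on a segment between lattice points is gcd(|Δx|,|Δy|) + 1 = gcd(16,22) + 1 = 2 + 1 = 3.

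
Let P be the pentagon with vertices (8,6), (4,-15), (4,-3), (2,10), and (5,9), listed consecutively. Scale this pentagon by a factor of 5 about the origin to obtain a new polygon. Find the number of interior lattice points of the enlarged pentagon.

1506

By the shoelace formula, twice the signed area is |[8·(-15) − 4·6] + [4·(-3) − 4·(-15)] + [4·10 − 2·(-3)] + [2·9 − 5·10] + [5·6 − 8·9]| = 124, so the area is 62.
Summing gcd(|Δx|,|Δy|) over the edges gives the boundary count: gcd(4,21) + gcd(0,12) + gcd(2,13) + gcd(3,1) + gcd(3,3) = 1+12+1+1+3 = 18.
Scaling by 5 multiplies the area by 5² = 25 (so the new area is 1550) and multiplies the boundary lattice-point count by 5, giving 90.
By Pick's theorem, the interior count of the dilated polygon is 1550 − 90/2 + 1 = 1506.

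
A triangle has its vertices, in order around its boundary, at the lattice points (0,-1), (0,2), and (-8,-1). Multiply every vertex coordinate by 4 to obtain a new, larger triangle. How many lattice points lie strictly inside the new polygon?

169

Using the shoelace formula, 2A = |[0·2 − 0·(-1)] + [0·(-1) − (-8)·2] + [(-8)·(-1) − 0·(-1)]| = 24, so the area is 12.
Summing gcd(|Δx|,|Δy|) over the edges gives the boundary count: gcd(0,3) + gcd(8,3) + gcd(8,0) = 3+1+8 = 12.
Scaling by 4 multiplies the area by 4² = 16 (so the new area is 192) and multiplies the boundary lattice-point count by 4, giving 48.
By Pick's theorem, the interior count of the dilated polygon is 192 − 48/2 + 1 = 169.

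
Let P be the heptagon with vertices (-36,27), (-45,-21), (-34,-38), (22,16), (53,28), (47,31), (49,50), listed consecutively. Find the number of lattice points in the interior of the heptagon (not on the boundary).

3649

The shoelace formula gives twice the area as |[(-36)·(-21) − (-45)·27] + [(-45)·(-38) − (-34)·(-21)] + [(-34)·16 − 22·(-38)] + [22·28 − 53·16] + [53·31 − 47·28] + [47·50 − 49·31] + [49·27 − (-36)·50]| = 7308, so the area is 3654.
Summing gcd(|Δx|,|Δy|) over the edges gives the boundary count: gcd(9,48) + gcd(11,17) + gcd(56,54) + gcd(31,12) + gcd(6,3) + gcd(2,19) + gcd(85,23) = 3+1+2+1+3+1+1 = 12.
Pick's theorem gives I = A − B/2 + 1 = 3654 − 12/2 + 1 = 3649.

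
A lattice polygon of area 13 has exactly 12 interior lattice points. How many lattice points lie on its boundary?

4

Pick's theorem gives A = I + B/2 − 1, so B = 2(A − I + 1) = 2(13 − 12 + 1) = 4.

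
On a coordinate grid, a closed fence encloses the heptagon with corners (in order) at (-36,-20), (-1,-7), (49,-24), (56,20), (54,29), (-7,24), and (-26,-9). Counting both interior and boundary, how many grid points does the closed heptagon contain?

2929

The shoelace formula gives twice the area as |((-36)·(-7) − (-1)·(-20)) + ((-1)·(-24) − 49·(-7)) + (49·20 − 56·(-24)) + (56·29 − 54·20) + (54·24 − (-7)·29) + ((-7)·(-9) − (-26)·24) + ((-26)·(-20) − (-36)·(-9))| = 5849, so the area is 2924.5.
Along each edge there are gcd(|Δx|,|Δy|)+1 lattice points, so counting each shared vertex once the boundary has gcd(35,13) + gcd(50,17) + gcd(7,44) + gcd(2,9) + gcd(61,5) + gcd(19,33) + gcd(10,11) = 1+1+1+1+1+1+1 = 7.
Pick's theorem gives I = A − B/2 + 1 = 2924.5 − 7/2 + 1 = 2922, so the closed region contains I + B = 2922 + 7 = 2929 lattice points.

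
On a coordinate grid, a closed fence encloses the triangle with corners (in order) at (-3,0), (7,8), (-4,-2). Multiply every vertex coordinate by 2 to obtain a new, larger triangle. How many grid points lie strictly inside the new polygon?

By the shoelace formula, twice the signed area is |((-3)·8 − 7·0) + (7·(-2) − (-4)·8) + ((-4)·0 − (-3)·(-2))| = 12, so the area is 6.
Along each edge there are gcd(|Δx|,|Δy|)+1 lattice points, so counting each shared vertex once the boundary has gcd(10,8) + gcd(11,10) + gcd(1,2) = 2+1+1 = 4.
Scaling by 2 multiplies the area by 2² = 4 (so the new area is 24) and multiplies the boundary lattice-point count by 2, giving 8.
By Pick's theorem, the interior count of the dilated polygon is 24 − 8/2 + 1 = 21.

21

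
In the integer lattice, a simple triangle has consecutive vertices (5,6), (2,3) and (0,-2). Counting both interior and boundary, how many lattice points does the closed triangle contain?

8

The shoelace formula gives twice the area as |(5·3 − 2·6) + (2·(-2) − 0·3) + (0·6 − 5·(-2))| = 9, so the area is 9/2.
The number of boundary lattice points is Σ gcd(|Δx|,|Δy|) = gcd(3,3) + gcd(2,5) + gcd(5,8) = 3+1+1 = 5.
Pick's theorem gives I = A − B/2 + 1 = 9/2 − 5/2 + 1 = 3, so the closed region contains I + B = 3 + 5 = 8 lattice points.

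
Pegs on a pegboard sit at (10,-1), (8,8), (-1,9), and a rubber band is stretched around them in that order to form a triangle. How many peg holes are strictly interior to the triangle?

Using the shoelace formula, 2A = |(10·8 − 8·(-1)) + (8·9 − (-1)·8) + ((-1)·(-1) − 10·9)| = 79, so the area is 79/2.
The number of boundary lattice points is Σ gcd(|Δx|,|Δy|) = gcd(2,9) + gcd(9,1) + gcd(11,10) = 1+1+1 = 3.
By Pick's theorem A = I + B/2 − 1, so I = 79/2 − 3/2 + 1 = 39.

39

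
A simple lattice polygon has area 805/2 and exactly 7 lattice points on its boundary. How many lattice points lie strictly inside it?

From Pick's theorem, I = A − B/2 + 1 = 805/2 − 7/2 + 1 = 400.

400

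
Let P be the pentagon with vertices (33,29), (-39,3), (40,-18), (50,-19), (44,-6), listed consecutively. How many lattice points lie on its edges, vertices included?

The number of boundary lattice points is Σ gcd(|Δx|,|Δy|) = gcd(72,26) + gcd(79,21) + gcd(10,1) + gcd(6,13) + gcd(11,35) = 2+1+1+1+1 = 6.

6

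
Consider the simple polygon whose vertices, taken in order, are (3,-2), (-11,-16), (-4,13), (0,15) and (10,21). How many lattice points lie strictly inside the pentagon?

276

The shoelace formula gives twice the area as |(3·(-16) − (-11)·(-2)) + ((-11)·13 − (-4)·(-16)) + ((-4)·15 − 0·13) + (0·21 − 10·15) + (10·(-2) − 3·21)| = 570, so the area is 285.
The number of boundary lattice points is Σ gcd(|Δx|,|Δy|) = gcd(14,14) + gcd(7,29) + gcd(4,2) + gcd(10,6) + gcd(7,23) = 14+1+2+2+1 = 20.
Pick's theorem gives I = A − B/2 + 1 = 285 − 20/2 + 1 = 276.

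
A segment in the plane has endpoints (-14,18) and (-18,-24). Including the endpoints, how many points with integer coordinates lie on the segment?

The number of lattice points on a segment between lattice points is gcd(|Δx|,|Δy|) + 1 = gcd(4,42) + 1 = 2 + 1 = 3.

3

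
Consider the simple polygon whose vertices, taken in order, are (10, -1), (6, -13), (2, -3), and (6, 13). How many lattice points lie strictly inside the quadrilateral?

99

By the shoelace formula, twice the signed area is |(10·(-13) − 6·(-1)) + (6·(-3) − 2·(-13)) + (2·13 − 6·(-3)) + (6·(-1) − 10·13)| = 208, so the area is 104.
The number of boundary lattice points is Σ gcd(|Δx|,|Δy|) = gcd(4,12) + gcd(4,10) + gcd(4,16) + gcd(4,14) = 4+2+4+2 = 12.
Pick's theorem gives I = A − B/2 + 1 = 104 − 12/2 + 1 = 99.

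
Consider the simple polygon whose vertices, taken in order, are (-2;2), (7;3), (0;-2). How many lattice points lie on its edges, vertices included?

4

Summing gcd(|Δx|,|Δy|) over the edges gives the boundary count: gcd(9,1) + gcd(7,5) + gcd(2,4) = 1+1+2 = 4.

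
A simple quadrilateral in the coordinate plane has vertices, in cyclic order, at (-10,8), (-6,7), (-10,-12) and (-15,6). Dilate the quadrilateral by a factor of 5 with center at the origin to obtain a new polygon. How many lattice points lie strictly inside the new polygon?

2241

Using the shoelace formula, 2A = |[(-10)·7 − (-6)·8] + [(-6)·(-12) − (-10)·7] + [(-10)·6 − (-15)·(-12)] + [(-15)·8 − (-10)·6]| = 180, so the area is 90.
Along each edge there are gcd(|Δx|,|Δy|)+1 lattice points, so counting each shared vertex once the boundary has gcd(4,1) + gcd(4,19) + gcd(5,18) + gcd(5,2) = 1+1+1+1 = 4.
Scaling by 5 multiplies the area by 5² = 25 (so the new area is 2250) and multiplies the boundary lattice-point count by 5, giving 20.
By Pick's theorem, the interior count of the dilated polygon is 2250 − 20/2 + 1 = 2241.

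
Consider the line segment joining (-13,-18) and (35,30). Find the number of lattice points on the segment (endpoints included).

The number of lattice points on a segment between lattice points is gcd(|Δx|,|Δy|) + 1 = gcd(48,48) + 1 = 48 + 1 = 49.

49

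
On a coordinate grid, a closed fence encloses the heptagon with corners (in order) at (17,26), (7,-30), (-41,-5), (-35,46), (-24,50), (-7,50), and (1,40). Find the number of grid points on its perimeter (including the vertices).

28

The number of boundary lattice points is Σ gcd(|Δx|,|Δy|) = gcd(10,56) + gcd(48,25) + gcd(6,51) + gcd(11,4) + gcd(17,0) + gcd(8,10) + gcd(16,14) = 2+1+3+1+17+2+2 = 28.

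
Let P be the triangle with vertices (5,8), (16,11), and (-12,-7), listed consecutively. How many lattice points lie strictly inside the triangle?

Using the shoelace formula, 2A = |(5·11 − 16·8) + (16·(-7) − (-12)·11) + ((-12)·8 − 5·(-7))| = 114, so the area is 57.
Summing gcd(|Δx|,|Δy|) over the edges gives the boundary count: gcd(11,3) + gcd(28,18) + gcd(17,15) = 1+2+1 = 4.
By Pick's theorem A = I + B/2 − 1, so I = 57 − 4/2 + 1 = 56.

56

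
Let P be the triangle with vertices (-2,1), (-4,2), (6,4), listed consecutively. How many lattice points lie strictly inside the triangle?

The shoelace formula gives twice the area as |[(-2)·2 − (-4)·1] + [(-4)·4 − 6·2] + [6·1 − (-2)·4]| = 14, so the area is 7.
Along each edge there are gcd(|Δx|,|Δy|)+1 lattice points, so counting each shared vertex once the boundary has gcd(2,1) + gcd(10,2) + gcd(8,3) = 1+2+1 = 4.
By Pick's theorem A = I + B/2 − 1, so I = 7 − 4/2 + 1 = 6.

6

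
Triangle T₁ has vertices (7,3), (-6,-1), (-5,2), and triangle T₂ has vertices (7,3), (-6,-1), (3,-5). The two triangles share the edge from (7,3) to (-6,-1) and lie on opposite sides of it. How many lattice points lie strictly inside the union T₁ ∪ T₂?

The union is the simple quadrilateral with vertices (7,3), (-5,2), (-6,-1), (3,-5) in order.
Using the shoelace formula, 2A = |(7·2 − (-5)·3) + ((-5)·(-1) − (-6)·2) + ((-6)·(-5) − 3·(-1)) + (3·3 − 7·(-5))| = 123, so the area is 123/2.
The number of boundary lattice points is Σ gcd(|Δx|,|Δy|) = gcd(12,1) + gcd(1,3) + gcd(9,4) + gcd(4,8) = 1+1+1+4 = 7.
By Pick's theorem I = A − B/2 + 1 = 123/2 − 7/2 + 1 = 59.

59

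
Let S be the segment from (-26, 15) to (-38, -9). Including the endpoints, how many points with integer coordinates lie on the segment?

The number of lattice points on a segment between lattice points is gcd(|Δx|,|Δy|) + 1 = gcd(12,24) + 1 = 12 + 1 = 13.

13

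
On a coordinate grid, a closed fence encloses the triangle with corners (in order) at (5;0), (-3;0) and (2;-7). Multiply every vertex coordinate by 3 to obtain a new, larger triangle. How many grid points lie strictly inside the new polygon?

238

Using the shoelace formula, 2A = |[5·0 − (-3)·0] + [(-3)·(-7) − 2·0] + [2·0 − 5·(-7)]| = 56, so the area is 28.
Summing gcd(|Δx|,|Δy|) over the edges gives the boundary count: gcd(8,0) + gcd(5,7) + gcd(3,7) = 8+1+1 = 10.
Scaling by 3 multiplies the area by 3² = 9 (so the new area is 252) and multiplies the boundary lattice-point count by 3, giving 30.
By Pick's theorem, the interior count of the dilated polygon is 252 − 30/2 + 1 = 238.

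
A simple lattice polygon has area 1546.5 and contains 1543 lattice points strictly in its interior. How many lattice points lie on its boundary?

9

Pick's theorem gives A = I + B/2 − 1, so B = 2(A − I + 1) = 2(1546.5 − 1543 + 1) = 9.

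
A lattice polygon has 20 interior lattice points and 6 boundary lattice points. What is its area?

Pick's theorem states A = I + B/2 − 1, so A = 20 + 6/2 − 1 = 22.

22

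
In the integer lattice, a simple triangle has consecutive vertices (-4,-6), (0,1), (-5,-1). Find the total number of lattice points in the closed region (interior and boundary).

16

By the shoelace formula, twice the signed area is |((-4)·1 − 0·(-6)) + (0·(-1) − (-5)·1) + ((-5)·(-6) − (-4)·(-1))| = 27, so the area is 13.5.
The number of boundary lattice points is Σ gcd(|Δx|,|Δy|) = gcd(4,7) + gcd(5,2) + gcd(1,5) = 1+1+1 = 3.
Pick's theorem gives I = A − B/2 + 1 = 13.5 − 3/2 + 1 = 13, so the closed region contains I + B = 13 + 3 = 16 lattice points.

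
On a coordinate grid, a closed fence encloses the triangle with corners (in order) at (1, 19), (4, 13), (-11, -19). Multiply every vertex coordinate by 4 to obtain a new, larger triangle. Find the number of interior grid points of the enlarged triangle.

By the shoelace formula, twice the signed area is |(1·13 − 4·19) + (4·(-19) − (-11)·13) + ((-11)·19 − 1·(-19))| = 186, so the area is 93.
The number of boundary lattice points is Σ gcd(|Δx|,|Δy|) = gcd(3,6) + gcd(15,32) + gcd(12,38) = 3+1+2 = 6.
Scaling by 4 multiplies the area by 4² = 16 (so the new area is 1488) and multiplies the boundary lattice-point count by 4, giving 24.
By Pick's theorem, the interior count of the dilated polygon is 1488 − 24/2 + 1 = 1477.

1477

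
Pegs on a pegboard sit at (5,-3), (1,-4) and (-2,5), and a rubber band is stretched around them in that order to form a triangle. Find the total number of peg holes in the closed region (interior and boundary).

Using the shoelace formula, 2A = |[5·(-4) − 1·(-3)] + [1·5 − (-2)·(-4)] + [(-2)·(-3) − 5·5]| = 39, so the area is 39/2.
Along each edge there are gcd(|Δx|,|Δy|)+1 lattice points, so counting each shared vertex once the boundary has gcd(4,1) + gcd(3,9) + gcd(7,8) = 1+3+1 = 5.
Pick's theorem gives I = A − B/2 + 1 = 39/2 − 5/2 + 1 = 18, so the closed region contains I + B = 18 + 5 = 23 lattice points.

23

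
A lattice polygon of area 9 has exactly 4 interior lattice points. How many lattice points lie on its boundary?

12

Pick's theorem gives A = I + B/2 − 1, so B = 2(A − I + 1) = 2(9 − 4 + 1) = 12.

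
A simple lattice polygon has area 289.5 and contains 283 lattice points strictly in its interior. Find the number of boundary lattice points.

Pick's theorem gives A = I + B/2 − 1, so B = 2(A − I + 1) = 2(289.5 − 283 + 1) = 15.

15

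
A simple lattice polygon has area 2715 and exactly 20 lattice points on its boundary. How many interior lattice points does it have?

From Pick's theorem, I = A − B/2 + 1 = 2715 − 20/2 + 1 = 2706.

2706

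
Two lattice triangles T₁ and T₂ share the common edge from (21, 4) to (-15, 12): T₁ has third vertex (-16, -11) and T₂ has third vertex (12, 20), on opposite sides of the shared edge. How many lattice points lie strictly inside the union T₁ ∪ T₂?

The union is the simple quadrilateral with vertices (21, 4), (-16, -11), (-15, 12), (12, 20) in order.
Using the shoelace formula, 2A = |[21·(-11) − (-16)·4] + [(-16)·12 − (-15)·(-11)] + [(-15)·20 − 12·12] + [12·4 − 21·20]| = 1340, so the area is 670.
Along each edge there are gcd(|Δx|,|Δy|)+1 lattice points, so counting each shared vertex once the boundary has gcd(37,15) + gcd(1,23) + gcd(27,8) + gcd(9,16) = 1+1+1+1 = 4.
By Pick's theorem I = A − B/2 + 1 = 670 − 4/2 + 1 = 669.

669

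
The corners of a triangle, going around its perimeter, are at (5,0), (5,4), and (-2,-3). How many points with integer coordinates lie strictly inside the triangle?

9

Using the shoelace formula, 2A = |[5·4 − 5·0] + [5·(-3) − (-2)·4] + [(-2)·0 − 5·(-3)]| = 28, so the area is 14.
The number of boundary lattice points is Σ gcd(|Δx|,|Δy|) = gcd(0,4) + gcd(7,7) + gcd(7,3) = 4+7+1 = 12.
Pick's theorem gives I = A − B/2 + 1 = 14 − 12/2 + 1 = 9.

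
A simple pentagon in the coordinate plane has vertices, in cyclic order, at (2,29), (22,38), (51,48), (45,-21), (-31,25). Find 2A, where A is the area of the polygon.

Using the shoelace formula, 2A = |(2·38 − 22·29) + (22·48 − 51·38) + (51·(-21) − 45·48) + (45·25 − (-31)·(-21)) + ((-31)·29 − 2·25)| = 5150, so the area is 2575.

5150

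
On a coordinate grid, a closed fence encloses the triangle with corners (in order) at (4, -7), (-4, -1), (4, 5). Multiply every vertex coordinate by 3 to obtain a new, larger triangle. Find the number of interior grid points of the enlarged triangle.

409

The shoelace formula gives twice the area as |[4·(-1) − (-4)·(-7)] + [(-4)·5 − 4·(-1)] + [4·(-7) − 4·5]| = 96, so the area is 48.
Along each edge there are gcd(|Δx|,|Δy|)+1 lattice points, so counting each shared vertex once the boundary has gcd(8,6) + gcd(8,6) + gcd(0,12) = 2+2+12 = 16.
Scaling by 3 multiplies the area by 3² = 9 (so the new area is 432) and multiplies the boundary lattice-point count by 3, giving 48.
By Pick's theorem, the interior count of the dilated polygon is 432 − 48/2 + 1 = 409.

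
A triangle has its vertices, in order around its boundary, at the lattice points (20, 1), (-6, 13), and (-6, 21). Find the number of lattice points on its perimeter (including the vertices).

The number of boundary lattice points is Σ gcd(|Δx|,|Δy|) = gcd(26,12) + gcd(0,8) + gcd(26,20) = 2+8+2 = 12.

12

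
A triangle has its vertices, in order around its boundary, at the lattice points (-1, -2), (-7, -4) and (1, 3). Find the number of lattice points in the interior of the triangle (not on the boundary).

12

By the shoelace formula, twice the signed area is |[(-1)·(-4) − (-7)·(-2)] + [(-7)·3 − 1·(-4)] + [1·(-2) − (-1)·3]| = 26, so the area is 13.
Along each edge there are gcd(|Δx|,|Δy|)+1 lattice points, so counting each shared vertex once the boundary has gcd(6,2) + gcd(8,7) + gcd(2,5) = 2+1+1 = 4.
Pick's theorem gives I = A − B/2 + 1 = 13 − 4/2 + 1 = 12.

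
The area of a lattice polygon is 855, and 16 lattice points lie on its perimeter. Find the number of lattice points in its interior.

848

Pick's theorem A = I + B/2 − 1 rearranges to I = A − B/2 + 1 = 855 − 16/2 + 1 = 848.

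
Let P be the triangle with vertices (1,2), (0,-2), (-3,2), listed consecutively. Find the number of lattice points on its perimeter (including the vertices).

The number of boundary lattice points is Σ gcd(|Δx|,|Δy|) = gcd(1,4) + gcd(3,4) + gcd(4,0) = 1+1+4 = 6.

6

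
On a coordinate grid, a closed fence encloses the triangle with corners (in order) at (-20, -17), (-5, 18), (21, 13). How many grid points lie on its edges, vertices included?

7

The number of boundary lattice points is Σ gcd(|Δx|,|Δy|) = gcd(15,35) + gcd(26,5) + gcd(41,30) = 5+1+1 = 7.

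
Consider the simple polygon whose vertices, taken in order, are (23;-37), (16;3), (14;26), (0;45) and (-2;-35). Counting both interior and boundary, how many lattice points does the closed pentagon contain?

Using the shoelace formula, 2A = |[23·3 − 16·(-37)] + [16·26 − 14·3] + [14·45 − 0·26] + [0·(-35) − (-2)·45] + [(-2)·(-37) − 23·(-35)]| = 2634, so the area is 1317.
Along each edge there are gcd(|Δx|,|Δy|)+1 lattice points, so counting each shared vertex once the boundary has gcd(7,40) + gcd(2,23) + gcd(14,19) + gcd(2,80) + gcd(25,2) = 1+1+1+2+1 = 6.
Pick's theorem gives I = A − B/2 + 1 = 1317 − 6/2 + 1 = 1315, so the closed region contains I + B = 1315 + 6 = 1321 lattice points.

1321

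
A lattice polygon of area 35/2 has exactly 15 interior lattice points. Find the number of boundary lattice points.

7

Pick's theorem gives A = I + B/2 − 1, so B = 2(A − I + 1) = 2(35/2 − 15 + 1) = 7.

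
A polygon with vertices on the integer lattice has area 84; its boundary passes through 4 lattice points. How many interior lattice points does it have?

Pick's theorem A = I + B/2 − 1 rearranges to I = A − B/2 + 1 = 84 − 4/2 + 1 = 83.

83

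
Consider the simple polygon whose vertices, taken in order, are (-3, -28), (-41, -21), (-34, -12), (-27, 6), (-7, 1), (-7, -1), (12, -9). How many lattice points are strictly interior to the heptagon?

1042

By the shoelace formula, twice the signed area is |((-3)·(-21) − (-41)·(-28)) + ((-41)·(-12) − (-34)·(-21)) + ((-34)·6 − (-27)·(-12)) + ((-27)·1 − (-7)·6) + ((-7)·(-1) − (-7)·1) + ((-7)·(-9) − 12·(-1)) + (12·(-28) − (-3)·(-9))| = 2094, so the area is 1047.
The number of boundary lattice points is Σ gcd(|Δx|,|Δy|) = gcd(38,7) + gcd(7,9) + gcd(7,18) + gcd(20,5) + gcd(0,2) + gcd(19,8) + gcd(15,19) = 1+1+1+5+2+1+1 = 12.
By Pick's theorem A = I + B/2 − 1, so I = 1047 − 12/2 + 1 = 1042.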